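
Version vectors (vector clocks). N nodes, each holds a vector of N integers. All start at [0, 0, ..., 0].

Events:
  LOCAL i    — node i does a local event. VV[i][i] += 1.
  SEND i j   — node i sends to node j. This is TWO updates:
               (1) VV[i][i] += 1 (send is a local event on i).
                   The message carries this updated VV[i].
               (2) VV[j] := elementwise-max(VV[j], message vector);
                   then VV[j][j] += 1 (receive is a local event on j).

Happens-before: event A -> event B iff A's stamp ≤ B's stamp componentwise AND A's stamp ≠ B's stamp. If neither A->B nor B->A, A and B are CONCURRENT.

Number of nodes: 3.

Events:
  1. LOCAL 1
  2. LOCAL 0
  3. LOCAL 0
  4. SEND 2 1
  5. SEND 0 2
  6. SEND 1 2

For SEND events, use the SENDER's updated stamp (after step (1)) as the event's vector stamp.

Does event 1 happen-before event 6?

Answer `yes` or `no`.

Answer: yes

Derivation:
Initial: VV[0]=[0, 0, 0]
Initial: VV[1]=[0, 0, 0]
Initial: VV[2]=[0, 0, 0]
Event 1: LOCAL 1: VV[1][1]++ -> VV[1]=[0, 1, 0]
Event 2: LOCAL 0: VV[0][0]++ -> VV[0]=[1, 0, 0]
Event 3: LOCAL 0: VV[0][0]++ -> VV[0]=[2, 0, 0]
Event 4: SEND 2->1: VV[2][2]++ -> VV[2]=[0, 0, 1], msg_vec=[0, 0, 1]; VV[1]=max(VV[1],msg_vec) then VV[1][1]++ -> VV[1]=[0, 2, 1]
Event 5: SEND 0->2: VV[0][0]++ -> VV[0]=[3, 0, 0], msg_vec=[3, 0, 0]; VV[2]=max(VV[2],msg_vec) then VV[2][2]++ -> VV[2]=[3, 0, 2]
Event 6: SEND 1->2: VV[1][1]++ -> VV[1]=[0, 3, 1], msg_vec=[0, 3, 1]; VV[2]=max(VV[2],msg_vec) then VV[2][2]++ -> VV[2]=[3, 3, 3]
Event 1 stamp: [0, 1, 0]
Event 6 stamp: [0, 3, 1]
[0, 1, 0] <= [0, 3, 1]? True. Equal? False. Happens-before: True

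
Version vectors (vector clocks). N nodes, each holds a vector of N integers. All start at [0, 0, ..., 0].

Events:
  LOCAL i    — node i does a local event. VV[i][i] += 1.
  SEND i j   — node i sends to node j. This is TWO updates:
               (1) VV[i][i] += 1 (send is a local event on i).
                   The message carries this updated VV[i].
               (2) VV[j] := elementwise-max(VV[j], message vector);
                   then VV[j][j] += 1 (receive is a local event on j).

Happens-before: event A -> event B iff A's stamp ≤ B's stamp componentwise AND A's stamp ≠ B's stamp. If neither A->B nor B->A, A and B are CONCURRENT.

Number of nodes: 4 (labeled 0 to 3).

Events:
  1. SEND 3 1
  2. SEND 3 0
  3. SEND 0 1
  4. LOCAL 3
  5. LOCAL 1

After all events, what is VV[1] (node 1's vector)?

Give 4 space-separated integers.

Initial: VV[0]=[0, 0, 0, 0]
Initial: VV[1]=[0, 0, 0, 0]
Initial: VV[2]=[0, 0, 0, 0]
Initial: VV[3]=[0, 0, 0, 0]
Event 1: SEND 3->1: VV[3][3]++ -> VV[3]=[0, 0, 0, 1], msg_vec=[0, 0, 0, 1]; VV[1]=max(VV[1],msg_vec) then VV[1][1]++ -> VV[1]=[0, 1, 0, 1]
Event 2: SEND 3->0: VV[3][3]++ -> VV[3]=[0, 0, 0, 2], msg_vec=[0, 0, 0, 2]; VV[0]=max(VV[0],msg_vec) then VV[0][0]++ -> VV[0]=[1, 0, 0, 2]
Event 3: SEND 0->1: VV[0][0]++ -> VV[0]=[2, 0, 0, 2], msg_vec=[2, 0, 0, 2]; VV[1]=max(VV[1],msg_vec) then VV[1][1]++ -> VV[1]=[2, 2, 0, 2]
Event 4: LOCAL 3: VV[3][3]++ -> VV[3]=[0, 0, 0, 3]
Event 5: LOCAL 1: VV[1][1]++ -> VV[1]=[2, 3, 0, 2]
Final vectors: VV[0]=[2, 0, 0, 2]; VV[1]=[2, 3, 0, 2]; VV[2]=[0, 0, 0, 0]; VV[3]=[0, 0, 0, 3]

Answer: 2 3 0 2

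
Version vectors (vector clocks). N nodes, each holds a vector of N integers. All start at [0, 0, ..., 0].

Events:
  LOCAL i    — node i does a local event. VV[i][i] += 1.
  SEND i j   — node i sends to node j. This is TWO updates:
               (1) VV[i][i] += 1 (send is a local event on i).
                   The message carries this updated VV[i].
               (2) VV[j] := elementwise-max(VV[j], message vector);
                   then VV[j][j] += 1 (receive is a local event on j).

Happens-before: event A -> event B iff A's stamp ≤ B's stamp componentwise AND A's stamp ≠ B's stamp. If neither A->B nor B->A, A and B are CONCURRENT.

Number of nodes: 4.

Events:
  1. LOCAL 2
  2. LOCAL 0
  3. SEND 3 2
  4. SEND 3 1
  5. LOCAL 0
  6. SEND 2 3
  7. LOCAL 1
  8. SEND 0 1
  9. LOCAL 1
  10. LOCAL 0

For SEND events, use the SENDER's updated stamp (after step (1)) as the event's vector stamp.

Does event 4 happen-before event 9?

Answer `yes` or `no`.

Answer: yes

Derivation:
Initial: VV[0]=[0, 0, 0, 0]
Initial: VV[1]=[0, 0, 0, 0]
Initial: VV[2]=[0, 0, 0, 0]
Initial: VV[3]=[0, 0, 0, 0]
Event 1: LOCAL 2: VV[2][2]++ -> VV[2]=[0, 0, 1, 0]
Event 2: LOCAL 0: VV[0][0]++ -> VV[0]=[1, 0, 0, 0]
Event 3: SEND 3->2: VV[3][3]++ -> VV[3]=[0, 0, 0, 1], msg_vec=[0, 0, 0, 1]; VV[2]=max(VV[2],msg_vec) then VV[2][2]++ -> VV[2]=[0, 0, 2, 1]
Event 4: SEND 3->1: VV[3][3]++ -> VV[3]=[0, 0, 0, 2], msg_vec=[0, 0, 0, 2]; VV[1]=max(VV[1],msg_vec) then VV[1][1]++ -> VV[1]=[0, 1, 0, 2]
Event 5: LOCAL 0: VV[0][0]++ -> VV[0]=[2, 0, 0, 0]
Event 6: SEND 2->3: VV[2][2]++ -> VV[2]=[0, 0, 3, 1], msg_vec=[0, 0, 3, 1]; VV[3]=max(VV[3],msg_vec) then VV[3][3]++ -> VV[3]=[0, 0, 3, 3]
Event 7: LOCAL 1: VV[1][1]++ -> VV[1]=[0, 2, 0, 2]
Event 8: SEND 0->1: VV[0][0]++ -> VV[0]=[3, 0, 0, 0], msg_vec=[3, 0, 0, 0]; VV[1]=max(VV[1],msg_vec) then VV[1][1]++ -> VV[1]=[3, 3, 0, 2]
Event 9: LOCAL 1: VV[1][1]++ -> VV[1]=[3, 4, 0, 2]
Event 10: LOCAL 0: VV[0][0]++ -> VV[0]=[4, 0, 0, 0]
Event 4 stamp: [0, 0, 0, 2]
Event 9 stamp: [3, 4, 0, 2]
[0, 0, 0, 2] <= [3, 4, 0, 2]? True. Equal? False. Happens-before: True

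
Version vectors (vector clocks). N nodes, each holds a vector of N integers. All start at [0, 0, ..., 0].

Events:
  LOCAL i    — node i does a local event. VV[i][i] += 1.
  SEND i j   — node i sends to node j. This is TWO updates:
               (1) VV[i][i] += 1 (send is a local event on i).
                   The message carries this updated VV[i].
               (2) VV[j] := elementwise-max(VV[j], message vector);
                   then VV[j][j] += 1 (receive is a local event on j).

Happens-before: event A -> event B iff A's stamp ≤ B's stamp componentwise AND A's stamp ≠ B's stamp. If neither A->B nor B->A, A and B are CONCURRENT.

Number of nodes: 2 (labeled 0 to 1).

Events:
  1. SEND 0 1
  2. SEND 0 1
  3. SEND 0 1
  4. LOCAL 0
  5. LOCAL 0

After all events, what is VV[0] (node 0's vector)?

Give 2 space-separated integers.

Initial: VV[0]=[0, 0]
Initial: VV[1]=[0, 0]
Event 1: SEND 0->1: VV[0][0]++ -> VV[0]=[1, 0], msg_vec=[1, 0]; VV[1]=max(VV[1],msg_vec) then VV[1][1]++ -> VV[1]=[1, 1]
Event 2: SEND 0->1: VV[0][0]++ -> VV[0]=[2, 0], msg_vec=[2, 0]; VV[1]=max(VV[1],msg_vec) then VV[1][1]++ -> VV[1]=[2, 2]
Event 3: SEND 0->1: VV[0][0]++ -> VV[0]=[3, 0], msg_vec=[3, 0]; VV[1]=max(VV[1],msg_vec) then VV[1][1]++ -> VV[1]=[3, 3]
Event 4: LOCAL 0: VV[0][0]++ -> VV[0]=[4, 0]
Event 5: LOCAL 0: VV[0][0]++ -> VV[0]=[5, 0]
Final vectors: VV[0]=[5, 0]; VV[1]=[3, 3]

Answer: 5 0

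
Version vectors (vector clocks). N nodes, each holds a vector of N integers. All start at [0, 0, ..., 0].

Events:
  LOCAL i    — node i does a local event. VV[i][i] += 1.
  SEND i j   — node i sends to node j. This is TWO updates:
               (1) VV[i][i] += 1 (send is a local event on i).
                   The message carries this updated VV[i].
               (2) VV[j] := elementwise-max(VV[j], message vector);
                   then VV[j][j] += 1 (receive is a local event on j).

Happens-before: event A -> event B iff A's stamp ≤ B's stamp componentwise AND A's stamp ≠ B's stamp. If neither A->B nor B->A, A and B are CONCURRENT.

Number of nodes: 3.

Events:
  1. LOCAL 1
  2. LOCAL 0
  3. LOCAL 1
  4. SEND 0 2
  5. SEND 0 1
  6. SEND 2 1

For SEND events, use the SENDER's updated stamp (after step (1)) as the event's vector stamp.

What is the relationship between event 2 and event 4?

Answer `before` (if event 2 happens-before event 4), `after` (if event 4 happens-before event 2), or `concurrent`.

Answer: before

Derivation:
Initial: VV[0]=[0, 0, 0]
Initial: VV[1]=[0, 0, 0]
Initial: VV[2]=[0, 0, 0]
Event 1: LOCAL 1: VV[1][1]++ -> VV[1]=[0, 1, 0]
Event 2: LOCAL 0: VV[0][0]++ -> VV[0]=[1, 0, 0]
Event 3: LOCAL 1: VV[1][1]++ -> VV[1]=[0, 2, 0]
Event 4: SEND 0->2: VV[0][0]++ -> VV[0]=[2, 0, 0], msg_vec=[2, 0, 0]; VV[2]=max(VV[2],msg_vec) then VV[2][2]++ -> VV[2]=[2, 0, 1]
Event 5: SEND 0->1: VV[0][0]++ -> VV[0]=[3, 0, 0], msg_vec=[3, 0, 0]; VV[1]=max(VV[1],msg_vec) then VV[1][1]++ -> VV[1]=[3, 3, 0]
Event 6: SEND 2->1: VV[2][2]++ -> VV[2]=[2, 0, 2], msg_vec=[2, 0, 2]; VV[1]=max(VV[1],msg_vec) then VV[1][1]++ -> VV[1]=[3, 4, 2]
Event 2 stamp: [1, 0, 0]
Event 4 stamp: [2, 0, 0]
[1, 0, 0] <= [2, 0, 0]? True
[2, 0, 0] <= [1, 0, 0]? False
Relation: before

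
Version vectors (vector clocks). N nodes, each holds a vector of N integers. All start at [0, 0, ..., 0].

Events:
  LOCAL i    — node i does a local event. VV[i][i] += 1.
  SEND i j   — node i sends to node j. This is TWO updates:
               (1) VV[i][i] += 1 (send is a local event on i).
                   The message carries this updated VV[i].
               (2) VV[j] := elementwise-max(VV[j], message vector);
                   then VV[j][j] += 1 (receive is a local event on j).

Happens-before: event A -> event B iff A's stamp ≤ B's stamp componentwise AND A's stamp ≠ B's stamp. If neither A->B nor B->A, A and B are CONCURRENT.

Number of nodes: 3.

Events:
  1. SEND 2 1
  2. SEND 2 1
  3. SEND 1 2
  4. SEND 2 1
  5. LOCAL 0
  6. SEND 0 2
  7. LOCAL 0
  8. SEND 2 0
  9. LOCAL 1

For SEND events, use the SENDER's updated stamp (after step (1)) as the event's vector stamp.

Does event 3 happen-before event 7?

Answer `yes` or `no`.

Answer: no

Derivation:
Initial: VV[0]=[0, 0, 0]
Initial: VV[1]=[0, 0, 0]
Initial: VV[2]=[0, 0, 0]
Event 1: SEND 2->1: VV[2][2]++ -> VV[2]=[0, 0, 1], msg_vec=[0, 0, 1]; VV[1]=max(VV[1],msg_vec) then VV[1][1]++ -> VV[1]=[0, 1, 1]
Event 2: SEND 2->1: VV[2][2]++ -> VV[2]=[0, 0, 2], msg_vec=[0, 0, 2]; VV[1]=max(VV[1],msg_vec) then VV[1][1]++ -> VV[1]=[0, 2, 2]
Event 3: SEND 1->2: VV[1][1]++ -> VV[1]=[0, 3, 2], msg_vec=[0, 3, 2]; VV[2]=max(VV[2],msg_vec) then VV[2][2]++ -> VV[2]=[0, 3, 3]
Event 4: SEND 2->1: VV[2][2]++ -> VV[2]=[0, 3, 4], msg_vec=[0, 3, 4]; VV[1]=max(VV[1],msg_vec) then VV[1][1]++ -> VV[1]=[0, 4, 4]
Event 5: LOCAL 0: VV[0][0]++ -> VV[0]=[1, 0, 0]
Event 6: SEND 0->2: VV[0][0]++ -> VV[0]=[2, 0, 0], msg_vec=[2, 0, 0]; VV[2]=max(VV[2],msg_vec) then VV[2][2]++ -> VV[2]=[2, 3, 5]
Event 7: LOCAL 0: VV[0][0]++ -> VV[0]=[3, 0, 0]
Event 8: SEND 2->0: VV[2][2]++ -> VV[2]=[2, 3, 6], msg_vec=[2, 3, 6]; VV[0]=max(VV[0],msg_vec) then VV[0][0]++ -> VV[0]=[4, 3, 6]
Event 9: LOCAL 1: VV[1][1]++ -> VV[1]=[0, 5, 4]
Event 3 stamp: [0, 3, 2]
Event 7 stamp: [3, 0, 0]
[0, 3, 2] <= [3, 0, 0]? False. Equal? False. Happens-before: False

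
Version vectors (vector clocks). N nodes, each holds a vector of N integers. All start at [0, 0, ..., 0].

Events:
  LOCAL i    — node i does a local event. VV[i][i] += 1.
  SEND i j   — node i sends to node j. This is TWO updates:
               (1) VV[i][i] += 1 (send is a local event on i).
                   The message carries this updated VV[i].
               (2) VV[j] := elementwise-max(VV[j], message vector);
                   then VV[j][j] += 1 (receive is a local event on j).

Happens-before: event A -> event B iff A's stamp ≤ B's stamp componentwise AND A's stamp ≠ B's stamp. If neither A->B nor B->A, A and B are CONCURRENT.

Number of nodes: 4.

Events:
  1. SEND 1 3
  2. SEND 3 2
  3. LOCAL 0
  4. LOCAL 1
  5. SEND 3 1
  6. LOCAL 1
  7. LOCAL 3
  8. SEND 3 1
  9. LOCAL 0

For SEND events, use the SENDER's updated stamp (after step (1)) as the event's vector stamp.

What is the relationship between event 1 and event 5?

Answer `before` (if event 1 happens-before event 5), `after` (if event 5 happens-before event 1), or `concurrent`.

Initial: VV[0]=[0, 0, 0, 0]
Initial: VV[1]=[0, 0, 0, 0]
Initial: VV[2]=[0, 0, 0, 0]
Initial: VV[3]=[0, 0, 0, 0]
Event 1: SEND 1->3: VV[1][1]++ -> VV[1]=[0, 1, 0, 0], msg_vec=[0, 1, 0, 0]; VV[3]=max(VV[3],msg_vec) then VV[3][3]++ -> VV[3]=[0, 1, 0, 1]
Event 2: SEND 3->2: VV[3][3]++ -> VV[3]=[0, 1, 0, 2], msg_vec=[0, 1, 0, 2]; VV[2]=max(VV[2],msg_vec) then VV[2][2]++ -> VV[2]=[0, 1, 1, 2]
Event 3: LOCAL 0: VV[0][0]++ -> VV[0]=[1, 0, 0, 0]
Event 4: LOCAL 1: VV[1][1]++ -> VV[1]=[0, 2, 0, 0]
Event 5: SEND 3->1: VV[3][3]++ -> VV[3]=[0, 1, 0, 3], msg_vec=[0, 1, 0, 3]; VV[1]=max(VV[1],msg_vec) then VV[1][1]++ -> VV[1]=[0, 3, 0, 3]
Event 6: LOCAL 1: VV[1][1]++ -> VV[1]=[0, 4, 0, 3]
Event 7: LOCAL 3: VV[3][3]++ -> VV[3]=[0, 1, 0, 4]
Event 8: SEND 3->1: VV[3][3]++ -> VV[3]=[0, 1, 0, 5], msg_vec=[0, 1, 0, 5]; VV[1]=max(VV[1],msg_vec) then VV[1][1]++ -> VV[1]=[0, 5, 0, 5]
Event 9: LOCAL 0: VV[0][0]++ -> VV[0]=[2, 0, 0, 0]
Event 1 stamp: [0, 1, 0, 0]
Event 5 stamp: [0, 1, 0, 3]
[0, 1, 0, 0] <= [0, 1, 0, 3]? True
[0, 1, 0, 3] <= [0, 1, 0, 0]? False
Relation: before

Answer: before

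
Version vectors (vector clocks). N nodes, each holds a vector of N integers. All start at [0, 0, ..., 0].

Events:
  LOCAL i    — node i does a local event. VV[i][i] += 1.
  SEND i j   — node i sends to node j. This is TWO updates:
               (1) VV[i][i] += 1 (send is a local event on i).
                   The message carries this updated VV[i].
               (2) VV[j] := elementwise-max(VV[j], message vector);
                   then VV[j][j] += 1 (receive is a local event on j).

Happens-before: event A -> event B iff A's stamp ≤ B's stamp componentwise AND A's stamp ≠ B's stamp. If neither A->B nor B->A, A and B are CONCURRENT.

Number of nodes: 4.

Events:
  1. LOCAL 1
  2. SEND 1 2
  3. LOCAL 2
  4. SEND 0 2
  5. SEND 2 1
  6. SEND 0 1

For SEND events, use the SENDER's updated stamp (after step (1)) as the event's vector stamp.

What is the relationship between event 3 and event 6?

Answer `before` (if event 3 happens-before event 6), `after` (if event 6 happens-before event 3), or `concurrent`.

Initial: VV[0]=[0, 0, 0, 0]
Initial: VV[1]=[0, 0, 0, 0]
Initial: VV[2]=[0, 0, 0, 0]
Initial: VV[3]=[0, 0, 0, 0]
Event 1: LOCAL 1: VV[1][1]++ -> VV[1]=[0, 1, 0, 0]
Event 2: SEND 1->2: VV[1][1]++ -> VV[1]=[0, 2, 0, 0], msg_vec=[0, 2, 0, 0]; VV[2]=max(VV[2],msg_vec) then VV[2][2]++ -> VV[2]=[0, 2, 1, 0]
Event 3: LOCAL 2: VV[2][2]++ -> VV[2]=[0, 2, 2, 0]
Event 4: SEND 0->2: VV[0][0]++ -> VV[0]=[1, 0, 0, 0], msg_vec=[1, 0, 0, 0]; VV[2]=max(VV[2],msg_vec) then VV[2][2]++ -> VV[2]=[1, 2, 3, 0]
Event 5: SEND 2->1: VV[2][2]++ -> VV[2]=[1, 2, 4, 0], msg_vec=[1, 2, 4, 0]; VV[1]=max(VV[1],msg_vec) then VV[1][1]++ -> VV[1]=[1, 3, 4, 0]
Event 6: SEND 0->1: VV[0][0]++ -> VV[0]=[2, 0, 0, 0], msg_vec=[2, 0, 0, 0]; VV[1]=max(VV[1],msg_vec) then VV[1][1]++ -> VV[1]=[2, 4, 4, 0]
Event 3 stamp: [0, 2, 2, 0]
Event 6 stamp: [2, 0, 0, 0]
[0, 2, 2, 0] <= [2, 0, 0, 0]? False
[2, 0, 0, 0] <= [0, 2, 2, 0]? False
Relation: concurrent

Answer: concurrent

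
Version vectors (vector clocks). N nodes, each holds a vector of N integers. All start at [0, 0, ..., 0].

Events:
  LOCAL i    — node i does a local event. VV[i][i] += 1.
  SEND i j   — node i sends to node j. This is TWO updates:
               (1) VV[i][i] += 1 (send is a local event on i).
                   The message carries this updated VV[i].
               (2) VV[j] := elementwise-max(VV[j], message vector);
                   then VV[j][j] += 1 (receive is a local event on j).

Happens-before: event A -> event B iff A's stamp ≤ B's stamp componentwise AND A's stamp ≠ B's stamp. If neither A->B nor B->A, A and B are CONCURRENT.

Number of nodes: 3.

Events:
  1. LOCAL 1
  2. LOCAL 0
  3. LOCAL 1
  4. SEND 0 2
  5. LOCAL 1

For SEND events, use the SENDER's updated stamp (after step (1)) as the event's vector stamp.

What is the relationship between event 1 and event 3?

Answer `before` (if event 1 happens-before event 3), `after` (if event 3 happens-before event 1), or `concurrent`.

Answer: before

Derivation:
Initial: VV[0]=[0, 0, 0]
Initial: VV[1]=[0, 0, 0]
Initial: VV[2]=[0, 0, 0]
Event 1: LOCAL 1: VV[1][1]++ -> VV[1]=[0, 1, 0]
Event 2: LOCAL 0: VV[0][0]++ -> VV[0]=[1, 0, 0]
Event 3: LOCAL 1: VV[1][1]++ -> VV[1]=[0, 2, 0]
Event 4: SEND 0->2: VV[0][0]++ -> VV[0]=[2, 0, 0], msg_vec=[2, 0, 0]; VV[2]=max(VV[2],msg_vec) then VV[2][2]++ -> VV[2]=[2, 0, 1]
Event 5: LOCAL 1: VV[1][1]++ -> VV[1]=[0, 3, 0]
Event 1 stamp: [0, 1, 0]
Event 3 stamp: [0, 2, 0]
[0, 1, 0] <= [0, 2, 0]? True
[0, 2, 0] <= [0, 1, 0]? False
Relation: before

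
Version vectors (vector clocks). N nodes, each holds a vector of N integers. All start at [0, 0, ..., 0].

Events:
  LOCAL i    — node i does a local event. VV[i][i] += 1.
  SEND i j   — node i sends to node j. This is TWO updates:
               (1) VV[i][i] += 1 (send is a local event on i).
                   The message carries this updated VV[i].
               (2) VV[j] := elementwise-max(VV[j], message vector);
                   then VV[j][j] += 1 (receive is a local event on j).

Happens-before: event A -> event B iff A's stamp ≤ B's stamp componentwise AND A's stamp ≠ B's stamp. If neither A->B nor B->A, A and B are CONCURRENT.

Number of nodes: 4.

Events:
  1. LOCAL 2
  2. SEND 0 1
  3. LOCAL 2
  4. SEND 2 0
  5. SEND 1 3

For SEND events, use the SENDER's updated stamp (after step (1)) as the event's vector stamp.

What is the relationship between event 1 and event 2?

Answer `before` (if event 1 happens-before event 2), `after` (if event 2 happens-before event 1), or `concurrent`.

Initial: VV[0]=[0, 0, 0, 0]
Initial: VV[1]=[0, 0, 0, 0]
Initial: VV[2]=[0, 0, 0, 0]
Initial: VV[3]=[0, 0, 0, 0]
Event 1: LOCAL 2: VV[2][2]++ -> VV[2]=[0, 0, 1, 0]
Event 2: SEND 0->1: VV[0][0]++ -> VV[0]=[1, 0, 0, 0], msg_vec=[1, 0, 0, 0]; VV[1]=max(VV[1],msg_vec) then VV[1][1]++ -> VV[1]=[1, 1, 0, 0]
Event 3: LOCAL 2: VV[2][2]++ -> VV[2]=[0, 0, 2, 0]
Event 4: SEND 2->0: VV[2][2]++ -> VV[2]=[0, 0, 3, 0], msg_vec=[0, 0, 3, 0]; VV[0]=max(VV[0],msg_vec) then VV[0][0]++ -> VV[0]=[2, 0, 3, 0]
Event 5: SEND 1->3: VV[1][1]++ -> VV[1]=[1, 2, 0, 0], msg_vec=[1, 2, 0, 0]; VV[3]=max(VV[3],msg_vec) then VV[3][3]++ -> VV[3]=[1, 2, 0, 1]
Event 1 stamp: [0, 0, 1, 0]
Event 2 stamp: [1, 0, 0, 0]
[0, 0, 1, 0] <= [1, 0, 0, 0]? False
[1, 0, 0, 0] <= [0, 0, 1, 0]? False
Relation: concurrent

Answer: concurrent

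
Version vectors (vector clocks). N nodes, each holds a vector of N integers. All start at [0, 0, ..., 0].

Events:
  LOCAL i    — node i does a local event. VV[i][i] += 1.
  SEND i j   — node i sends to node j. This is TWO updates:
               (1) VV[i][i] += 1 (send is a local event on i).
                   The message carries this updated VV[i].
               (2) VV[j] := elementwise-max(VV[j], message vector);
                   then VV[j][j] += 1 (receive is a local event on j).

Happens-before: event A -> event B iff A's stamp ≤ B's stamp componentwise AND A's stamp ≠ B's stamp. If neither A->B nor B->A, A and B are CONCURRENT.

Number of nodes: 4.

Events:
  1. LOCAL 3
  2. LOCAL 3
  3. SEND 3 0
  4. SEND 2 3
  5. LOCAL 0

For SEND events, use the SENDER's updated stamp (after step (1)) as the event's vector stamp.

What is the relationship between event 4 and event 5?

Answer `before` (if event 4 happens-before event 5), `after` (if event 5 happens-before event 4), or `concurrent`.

Initial: VV[0]=[0, 0, 0, 0]
Initial: VV[1]=[0, 0, 0, 0]
Initial: VV[2]=[0, 0, 0, 0]
Initial: VV[3]=[0, 0, 0, 0]
Event 1: LOCAL 3: VV[3][3]++ -> VV[3]=[0, 0, 0, 1]
Event 2: LOCAL 3: VV[3][3]++ -> VV[3]=[0, 0, 0, 2]
Event 3: SEND 3->0: VV[3][3]++ -> VV[3]=[0, 0, 0, 3], msg_vec=[0, 0, 0, 3]; VV[0]=max(VV[0],msg_vec) then VV[0][0]++ -> VV[0]=[1, 0, 0, 3]
Event 4: SEND 2->3: VV[2][2]++ -> VV[2]=[0, 0, 1, 0], msg_vec=[0, 0, 1, 0]; VV[3]=max(VV[3],msg_vec) then VV[3][3]++ -> VV[3]=[0, 0, 1, 4]
Event 5: LOCAL 0: VV[0][0]++ -> VV[0]=[2, 0, 0, 3]
Event 4 stamp: [0, 0, 1, 0]
Event 5 stamp: [2, 0, 0, 3]
[0, 0, 1, 0] <= [2, 0, 0, 3]? False
[2, 0, 0, 3] <= [0, 0, 1, 0]? False
Relation: concurrent

Answer: concurrent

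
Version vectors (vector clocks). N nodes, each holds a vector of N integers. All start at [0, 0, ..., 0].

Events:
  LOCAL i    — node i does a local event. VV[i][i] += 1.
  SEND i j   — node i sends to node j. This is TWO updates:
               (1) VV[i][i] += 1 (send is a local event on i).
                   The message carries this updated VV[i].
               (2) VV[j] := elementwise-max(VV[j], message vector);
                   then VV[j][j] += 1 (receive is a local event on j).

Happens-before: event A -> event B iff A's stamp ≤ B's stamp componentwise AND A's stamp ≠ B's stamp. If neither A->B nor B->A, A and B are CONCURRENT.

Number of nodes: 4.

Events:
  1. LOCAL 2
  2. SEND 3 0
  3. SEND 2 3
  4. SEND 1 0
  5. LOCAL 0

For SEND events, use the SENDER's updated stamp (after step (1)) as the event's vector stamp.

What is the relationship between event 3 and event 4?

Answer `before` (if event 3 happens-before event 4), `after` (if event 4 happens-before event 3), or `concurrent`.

Initial: VV[0]=[0, 0, 0, 0]
Initial: VV[1]=[0, 0, 0, 0]
Initial: VV[2]=[0, 0, 0, 0]
Initial: VV[3]=[0, 0, 0, 0]
Event 1: LOCAL 2: VV[2][2]++ -> VV[2]=[0, 0, 1, 0]
Event 2: SEND 3->0: VV[3][3]++ -> VV[3]=[0, 0, 0, 1], msg_vec=[0, 0, 0, 1]; VV[0]=max(VV[0],msg_vec) then VV[0][0]++ -> VV[0]=[1, 0, 0, 1]
Event 3: SEND 2->3: VV[2][2]++ -> VV[2]=[0, 0, 2, 0], msg_vec=[0, 0, 2, 0]; VV[3]=max(VV[3],msg_vec) then VV[3][3]++ -> VV[3]=[0, 0, 2, 2]
Event 4: SEND 1->0: VV[1][1]++ -> VV[1]=[0, 1, 0, 0], msg_vec=[0, 1, 0, 0]; VV[0]=max(VV[0],msg_vec) then VV[0][0]++ -> VV[0]=[2, 1, 0, 1]
Event 5: LOCAL 0: VV[0][0]++ -> VV[0]=[3, 1, 0, 1]
Event 3 stamp: [0, 0, 2, 0]
Event 4 stamp: [0, 1, 0, 0]
[0, 0, 2, 0] <= [0, 1, 0, 0]? False
[0, 1, 0, 0] <= [0, 0, 2, 0]? False
Relation: concurrent

Answer: concurrent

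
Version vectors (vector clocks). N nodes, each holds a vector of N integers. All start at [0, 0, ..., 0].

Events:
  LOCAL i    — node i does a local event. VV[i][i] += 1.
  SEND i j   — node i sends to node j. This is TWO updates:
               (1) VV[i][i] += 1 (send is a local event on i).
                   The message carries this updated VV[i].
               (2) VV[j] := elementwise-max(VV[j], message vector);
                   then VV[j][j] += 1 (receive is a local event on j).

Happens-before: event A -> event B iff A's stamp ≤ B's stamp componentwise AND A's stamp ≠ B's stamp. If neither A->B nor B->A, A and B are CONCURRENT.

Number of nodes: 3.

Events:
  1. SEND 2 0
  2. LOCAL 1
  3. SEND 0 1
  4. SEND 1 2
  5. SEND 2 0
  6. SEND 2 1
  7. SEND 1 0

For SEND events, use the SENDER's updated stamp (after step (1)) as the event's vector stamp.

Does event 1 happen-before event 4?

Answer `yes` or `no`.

Answer: yes

Derivation:
Initial: VV[0]=[0, 0, 0]
Initial: VV[1]=[0, 0, 0]
Initial: VV[2]=[0, 0, 0]
Event 1: SEND 2->0: VV[2][2]++ -> VV[2]=[0, 0, 1], msg_vec=[0, 0, 1]; VV[0]=max(VV[0],msg_vec) then VV[0][0]++ -> VV[0]=[1, 0, 1]
Event 2: LOCAL 1: VV[1][1]++ -> VV[1]=[0, 1, 0]
Event 3: SEND 0->1: VV[0][0]++ -> VV[0]=[2, 0, 1], msg_vec=[2, 0, 1]; VV[1]=max(VV[1],msg_vec) then VV[1][1]++ -> VV[1]=[2, 2, 1]
Event 4: SEND 1->2: VV[1][1]++ -> VV[1]=[2, 3, 1], msg_vec=[2, 3, 1]; VV[2]=max(VV[2],msg_vec) then VV[2][2]++ -> VV[2]=[2, 3, 2]
Event 5: SEND 2->0: VV[2][2]++ -> VV[2]=[2, 3, 3], msg_vec=[2, 3, 3]; VV[0]=max(VV[0],msg_vec) then VV[0][0]++ -> VV[0]=[3, 3, 3]
Event 6: SEND 2->1: VV[2][2]++ -> VV[2]=[2, 3, 4], msg_vec=[2, 3, 4]; VV[1]=max(VV[1],msg_vec) then VV[1][1]++ -> VV[1]=[2, 4, 4]
Event 7: SEND 1->0: VV[1][1]++ -> VV[1]=[2, 5, 4], msg_vec=[2, 5, 4]; VV[0]=max(VV[0],msg_vec) then VV[0][0]++ -> VV[0]=[4, 5, 4]
Event 1 stamp: [0, 0, 1]
Event 4 stamp: [2, 3, 1]
[0, 0, 1] <= [2, 3, 1]? True. Equal? False. Happens-before: True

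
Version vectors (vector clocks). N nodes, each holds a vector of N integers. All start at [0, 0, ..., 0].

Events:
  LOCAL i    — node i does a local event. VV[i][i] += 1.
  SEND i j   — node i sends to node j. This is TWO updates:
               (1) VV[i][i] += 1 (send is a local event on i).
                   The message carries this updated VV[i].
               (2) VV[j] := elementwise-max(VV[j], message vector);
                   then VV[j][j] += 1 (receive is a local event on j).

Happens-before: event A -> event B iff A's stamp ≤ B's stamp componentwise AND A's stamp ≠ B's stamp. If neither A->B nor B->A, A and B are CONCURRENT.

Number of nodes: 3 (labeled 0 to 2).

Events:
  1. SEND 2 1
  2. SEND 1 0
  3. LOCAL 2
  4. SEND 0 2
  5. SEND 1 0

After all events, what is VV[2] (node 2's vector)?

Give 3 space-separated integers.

Initial: VV[0]=[0, 0, 0]
Initial: VV[1]=[0, 0, 0]
Initial: VV[2]=[0, 0, 0]
Event 1: SEND 2->1: VV[2][2]++ -> VV[2]=[0, 0, 1], msg_vec=[0, 0, 1]; VV[1]=max(VV[1],msg_vec) then VV[1][1]++ -> VV[1]=[0, 1, 1]
Event 2: SEND 1->0: VV[1][1]++ -> VV[1]=[0, 2, 1], msg_vec=[0, 2, 1]; VV[0]=max(VV[0],msg_vec) then VV[0][0]++ -> VV[0]=[1, 2, 1]
Event 3: LOCAL 2: VV[2][2]++ -> VV[2]=[0, 0, 2]
Event 4: SEND 0->2: VV[0][0]++ -> VV[0]=[2, 2, 1], msg_vec=[2, 2, 1]; VV[2]=max(VV[2],msg_vec) then VV[2][2]++ -> VV[2]=[2, 2, 3]
Event 5: SEND 1->0: VV[1][1]++ -> VV[1]=[0, 3, 1], msg_vec=[0, 3, 1]; VV[0]=max(VV[0],msg_vec) then VV[0][0]++ -> VV[0]=[3, 3, 1]
Final vectors: VV[0]=[3, 3, 1]; VV[1]=[0, 3, 1]; VV[2]=[2, 2, 3]

Answer: 2 2 3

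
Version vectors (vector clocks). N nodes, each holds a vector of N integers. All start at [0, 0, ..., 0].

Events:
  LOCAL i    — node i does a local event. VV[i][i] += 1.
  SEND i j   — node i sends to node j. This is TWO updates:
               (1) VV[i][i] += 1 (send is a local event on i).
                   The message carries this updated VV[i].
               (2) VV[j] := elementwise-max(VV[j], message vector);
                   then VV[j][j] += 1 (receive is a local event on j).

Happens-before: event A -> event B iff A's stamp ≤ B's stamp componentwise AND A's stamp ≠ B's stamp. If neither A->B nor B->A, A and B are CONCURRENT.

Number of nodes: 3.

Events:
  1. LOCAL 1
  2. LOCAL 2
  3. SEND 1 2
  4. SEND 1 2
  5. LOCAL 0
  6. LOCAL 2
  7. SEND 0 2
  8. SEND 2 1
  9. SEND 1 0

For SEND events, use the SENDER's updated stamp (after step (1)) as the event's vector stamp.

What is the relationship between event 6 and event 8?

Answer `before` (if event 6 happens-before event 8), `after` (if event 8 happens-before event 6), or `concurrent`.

Answer: before

Derivation:
Initial: VV[0]=[0, 0, 0]
Initial: VV[1]=[0, 0, 0]
Initial: VV[2]=[0, 0, 0]
Event 1: LOCAL 1: VV[1][1]++ -> VV[1]=[0, 1, 0]
Event 2: LOCAL 2: VV[2][2]++ -> VV[2]=[0, 0, 1]
Event 3: SEND 1->2: VV[1][1]++ -> VV[1]=[0, 2, 0], msg_vec=[0, 2, 0]; VV[2]=max(VV[2],msg_vec) then VV[2][2]++ -> VV[2]=[0, 2, 2]
Event 4: SEND 1->2: VV[1][1]++ -> VV[1]=[0, 3, 0], msg_vec=[0, 3, 0]; VV[2]=max(VV[2],msg_vec) then VV[2][2]++ -> VV[2]=[0, 3, 3]
Event 5: LOCAL 0: VV[0][0]++ -> VV[0]=[1, 0, 0]
Event 6: LOCAL 2: VV[2][2]++ -> VV[2]=[0, 3, 4]
Event 7: SEND 0->2: VV[0][0]++ -> VV[0]=[2, 0, 0], msg_vec=[2, 0, 0]; VV[2]=max(VV[2],msg_vec) then VV[2][2]++ -> VV[2]=[2, 3, 5]
Event 8: SEND 2->1: VV[2][2]++ -> VV[2]=[2, 3, 6], msg_vec=[2, 3, 6]; VV[1]=max(VV[1],msg_vec) then VV[1][1]++ -> VV[1]=[2, 4, 6]
Event 9: SEND 1->0: VV[1][1]++ -> VV[1]=[2, 5, 6], msg_vec=[2, 5, 6]; VV[0]=max(VV[0],msg_vec) then VV[0][0]++ -> VV[0]=[3, 5, 6]
Event 6 stamp: [0, 3, 4]
Event 8 stamp: [2, 3, 6]
[0, 3, 4] <= [2, 3, 6]? True
[2, 3, 6] <= [0, 3, 4]? False
Relation: before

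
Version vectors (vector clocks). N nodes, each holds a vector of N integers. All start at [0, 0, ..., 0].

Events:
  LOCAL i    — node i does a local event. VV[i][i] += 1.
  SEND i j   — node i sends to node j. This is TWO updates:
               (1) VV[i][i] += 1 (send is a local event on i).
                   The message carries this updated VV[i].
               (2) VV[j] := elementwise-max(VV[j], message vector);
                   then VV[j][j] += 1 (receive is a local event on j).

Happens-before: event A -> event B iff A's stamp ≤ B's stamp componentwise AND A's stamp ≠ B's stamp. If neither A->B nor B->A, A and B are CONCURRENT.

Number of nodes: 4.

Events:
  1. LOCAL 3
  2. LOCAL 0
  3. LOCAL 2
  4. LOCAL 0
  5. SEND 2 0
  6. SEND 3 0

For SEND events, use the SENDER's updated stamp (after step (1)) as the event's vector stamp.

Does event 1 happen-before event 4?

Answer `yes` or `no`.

Answer: no

Derivation:
Initial: VV[0]=[0, 0, 0, 0]
Initial: VV[1]=[0, 0, 0, 0]
Initial: VV[2]=[0, 0, 0, 0]
Initial: VV[3]=[0, 0, 0, 0]
Event 1: LOCAL 3: VV[3][3]++ -> VV[3]=[0, 0, 0, 1]
Event 2: LOCAL 0: VV[0][0]++ -> VV[0]=[1, 0, 0, 0]
Event 3: LOCAL 2: VV[2][2]++ -> VV[2]=[0, 0, 1, 0]
Event 4: LOCAL 0: VV[0][0]++ -> VV[0]=[2, 0, 0, 0]
Event 5: SEND 2->0: VV[2][2]++ -> VV[2]=[0, 0, 2, 0], msg_vec=[0, 0, 2, 0]; VV[0]=max(VV[0],msg_vec) then VV[0][0]++ -> VV[0]=[3, 0, 2, 0]
Event 6: SEND 3->0: VV[3][3]++ -> VV[3]=[0, 0, 0, 2], msg_vec=[0, 0, 0, 2]; VV[0]=max(VV[0],msg_vec) then VV[0][0]++ -> VV[0]=[4, 0, 2, 2]
Event 1 stamp: [0, 0, 0, 1]
Event 4 stamp: [2, 0, 0, 0]
[0, 0, 0, 1] <= [2, 0, 0, 0]? False. Equal? False. Happens-before: False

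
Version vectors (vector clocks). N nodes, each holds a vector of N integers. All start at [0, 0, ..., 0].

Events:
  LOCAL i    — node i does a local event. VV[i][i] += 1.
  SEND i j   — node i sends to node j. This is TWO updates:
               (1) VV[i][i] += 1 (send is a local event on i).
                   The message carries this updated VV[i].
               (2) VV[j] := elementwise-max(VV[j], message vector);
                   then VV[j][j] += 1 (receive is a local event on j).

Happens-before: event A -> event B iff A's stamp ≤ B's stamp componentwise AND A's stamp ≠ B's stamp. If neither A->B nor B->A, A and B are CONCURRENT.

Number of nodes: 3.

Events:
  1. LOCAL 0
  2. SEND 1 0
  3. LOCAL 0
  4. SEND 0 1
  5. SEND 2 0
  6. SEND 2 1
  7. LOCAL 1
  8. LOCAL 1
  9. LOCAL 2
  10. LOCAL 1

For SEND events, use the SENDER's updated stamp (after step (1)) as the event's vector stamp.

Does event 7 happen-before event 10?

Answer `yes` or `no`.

Initial: VV[0]=[0, 0, 0]
Initial: VV[1]=[0, 0, 0]
Initial: VV[2]=[0, 0, 0]
Event 1: LOCAL 0: VV[0][0]++ -> VV[0]=[1, 0, 0]
Event 2: SEND 1->0: VV[1][1]++ -> VV[1]=[0, 1, 0], msg_vec=[0, 1, 0]; VV[0]=max(VV[0],msg_vec) then VV[0][0]++ -> VV[0]=[2, 1, 0]
Event 3: LOCAL 0: VV[0][0]++ -> VV[0]=[3, 1, 0]
Event 4: SEND 0->1: VV[0][0]++ -> VV[0]=[4, 1, 0], msg_vec=[4, 1, 0]; VV[1]=max(VV[1],msg_vec) then VV[1][1]++ -> VV[1]=[4, 2, 0]
Event 5: SEND 2->0: VV[2][2]++ -> VV[2]=[0, 0, 1], msg_vec=[0, 0, 1]; VV[0]=max(VV[0],msg_vec) then VV[0][0]++ -> VV[0]=[5, 1, 1]
Event 6: SEND 2->1: VV[2][2]++ -> VV[2]=[0, 0, 2], msg_vec=[0, 0, 2]; VV[1]=max(VV[1],msg_vec) then VV[1][1]++ -> VV[1]=[4, 3, 2]
Event 7: LOCAL 1: VV[1][1]++ -> VV[1]=[4, 4, 2]
Event 8: LOCAL 1: VV[1][1]++ -> VV[1]=[4, 5, 2]
Event 9: LOCAL 2: VV[2][2]++ -> VV[2]=[0, 0, 3]
Event 10: LOCAL 1: VV[1][1]++ -> VV[1]=[4, 6, 2]
Event 7 stamp: [4, 4, 2]
Event 10 stamp: [4, 6, 2]
[4, 4, 2] <= [4, 6, 2]? True. Equal? False. Happens-before: True

Answer: yes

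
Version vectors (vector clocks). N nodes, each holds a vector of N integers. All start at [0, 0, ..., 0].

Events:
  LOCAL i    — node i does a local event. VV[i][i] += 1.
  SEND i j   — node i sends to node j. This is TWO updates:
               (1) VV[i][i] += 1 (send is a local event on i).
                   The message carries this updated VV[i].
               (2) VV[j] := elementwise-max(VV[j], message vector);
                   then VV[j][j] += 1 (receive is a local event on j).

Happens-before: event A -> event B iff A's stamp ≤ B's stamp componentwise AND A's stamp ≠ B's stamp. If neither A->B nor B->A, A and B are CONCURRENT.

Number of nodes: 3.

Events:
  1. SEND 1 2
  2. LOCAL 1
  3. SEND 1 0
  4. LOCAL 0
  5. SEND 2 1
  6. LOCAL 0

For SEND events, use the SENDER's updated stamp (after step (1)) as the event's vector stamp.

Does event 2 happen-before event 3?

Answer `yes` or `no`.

Initial: VV[0]=[0, 0, 0]
Initial: VV[1]=[0, 0, 0]
Initial: VV[2]=[0, 0, 0]
Event 1: SEND 1->2: VV[1][1]++ -> VV[1]=[0, 1, 0], msg_vec=[0, 1, 0]; VV[2]=max(VV[2],msg_vec) then VV[2][2]++ -> VV[2]=[0, 1, 1]
Event 2: LOCAL 1: VV[1][1]++ -> VV[1]=[0, 2, 0]
Event 3: SEND 1->0: VV[1][1]++ -> VV[1]=[0, 3, 0], msg_vec=[0, 3, 0]; VV[0]=max(VV[0],msg_vec) then VV[0][0]++ -> VV[0]=[1, 3, 0]
Event 4: LOCAL 0: VV[0][0]++ -> VV[0]=[2, 3, 0]
Event 5: SEND 2->1: VV[2][2]++ -> VV[2]=[0, 1, 2], msg_vec=[0, 1, 2]; VV[1]=max(VV[1],msg_vec) then VV[1][1]++ -> VV[1]=[0, 4, 2]
Event 6: LOCAL 0: VV[0][0]++ -> VV[0]=[3, 3, 0]
Event 2 stamp: [0, 2, 0]
Event 3 stamp: [0, 3, 0]
[0, 2, 0] <= [0, 3, 0]? True. Equal? False. Happens-before: True

Answer: yes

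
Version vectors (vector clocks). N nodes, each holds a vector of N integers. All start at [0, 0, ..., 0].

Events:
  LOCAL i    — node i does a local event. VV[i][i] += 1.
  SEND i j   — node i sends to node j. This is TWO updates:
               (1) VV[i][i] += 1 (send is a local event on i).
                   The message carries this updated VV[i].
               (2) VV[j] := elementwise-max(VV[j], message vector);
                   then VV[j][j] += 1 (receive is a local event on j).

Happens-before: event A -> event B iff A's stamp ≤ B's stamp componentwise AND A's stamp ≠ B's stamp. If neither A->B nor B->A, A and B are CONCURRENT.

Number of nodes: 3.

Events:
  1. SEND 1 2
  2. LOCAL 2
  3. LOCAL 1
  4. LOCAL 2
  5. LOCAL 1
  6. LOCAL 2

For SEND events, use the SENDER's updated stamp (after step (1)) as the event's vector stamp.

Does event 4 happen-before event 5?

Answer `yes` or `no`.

Initial: VV[0]=[0, 0, 0]
Initial: VV[1]=[0, 0, 0]
Initial: VV[2]=[0, 0, 0]
Event 1: SEND 1->2: VV[1][1]++ -> VV[1]=[0, 1, 0], msg_vec=[0, 1, 0]; VV[2]=max(VV[2],msg_vec) then VV[2][2]++ -> VV[2]=[0, 1, 1]
Event 2: LOCAL 2: VV[2][2]++ -> VV[2]=[0, 1, 2]
Event 3: LOCAL 1: VV[1][1]++ -> VV[1]=[0, 2, 0]
Event 4: LOCAL 2: VV[2][2]++ -> VV[2]=[0, 1, 3]
Event 5: LOCAL 1: VV[1][1]++ -> VV[1]=[0, 3, 0]
Event 6: LOCAL 2: VV[2][2]++ -> VV[2]=[0, 1, 4]
Event 4 stamp: [0, 1, 3]
Event 5 stamp: [0, 3, 0]
[0, 1, 3] <= [0, 3, 0]? False. Equal? False. Happens-before: False

Answer: no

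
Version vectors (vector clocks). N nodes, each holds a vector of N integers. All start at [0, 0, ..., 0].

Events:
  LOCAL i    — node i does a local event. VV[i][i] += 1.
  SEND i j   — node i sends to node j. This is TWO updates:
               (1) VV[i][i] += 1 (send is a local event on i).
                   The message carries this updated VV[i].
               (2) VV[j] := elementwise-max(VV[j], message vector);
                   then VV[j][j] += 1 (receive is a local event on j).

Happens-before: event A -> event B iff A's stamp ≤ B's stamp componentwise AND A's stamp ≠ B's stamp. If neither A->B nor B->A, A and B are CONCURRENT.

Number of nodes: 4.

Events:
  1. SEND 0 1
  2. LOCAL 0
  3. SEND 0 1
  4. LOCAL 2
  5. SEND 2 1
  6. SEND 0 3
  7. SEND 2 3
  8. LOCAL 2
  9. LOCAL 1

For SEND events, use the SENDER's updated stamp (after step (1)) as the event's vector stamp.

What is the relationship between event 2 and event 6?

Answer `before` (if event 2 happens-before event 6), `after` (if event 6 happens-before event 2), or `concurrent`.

Initial: VV[0]=[0, 0, 0, 0]
Initial: VV[1]=[0, 0, 0, 0]
Initial: VV[2]=[0, 0, 0, 0]
Initial: VV[3]=[0, 0, 0, 0]
Event 1: SEND 0->1: VV[0][0]++ -> VV[0]=[1, 0, 0, 0], msg_vec=[1, 0, 0, 0]; VV[1]=max(VV[1],msg_vec) then VV[1][1]++ -> VV[1]=[1, 1, 0, 0]
Event 2: LOCAL 0: VV[0][0]++ -> VV[0]=[2, 0, 0, 0]
Event 3: SEND 0->1: VV[0][0]++ -> VV[0]=[3, 0, 0, 0], msg_vec=[3, 0, 0, 0]; VV[1]=max(VV[1],msg_vec) then VV[1][1]++ -> VV[1]=[3, 2, 0, 0]
Event 4: LOCAL 2: VV[2][2]++ -> VV[2]=[0, 0, 1, 0]
Event 5: SEND 2->1: VV[2][2]++ -> VV[2]=[0, 0, 2, 0], msg_vec=[0, 0, 2, 0]; VV[1]=max(VV[1],msg_vec) then VV[1][1]++ -> VV[1]=[3, 3, 2, 0]
Event 6: SEND 0->3: VV[0][0]++ -> VV[0]=[4, 0, 0, 0], msg_vec=[4, 0, 0, 0]; VV[3]=max(VV[3],msg_vec) then VV[3][3]++ -> VV[3]=[4, 0, 0, 1]
Event 7: SEND 2->3: VV[2][2]++ -> VV[2]=[0, 0, 3, 0], msg_vec=[0, 0, 3, 0]; VV[3]=max(VV[3],msg_vec) then VV[3][3]++ -> VV[3]=[4, 0, 3, 2]
Event 8: LOCAL 2: VV[2][2]++ -> VV[2]=[0, 0, 4, 0]
Event 9: LOCAL 1: VV[1][1]++ -> VV[1]=[3, 4, 2, 0]
Event 2 stamp: [2, 0, 0, 0]
Event 6 stamp: [4, 0, 0, 0]
[2, 0, 0, 0] <= [4, 0, 0, 0]? True
[4, 0, 0, 0] <= [2, 0, 0, 0]? False
Relation: before

Answer: before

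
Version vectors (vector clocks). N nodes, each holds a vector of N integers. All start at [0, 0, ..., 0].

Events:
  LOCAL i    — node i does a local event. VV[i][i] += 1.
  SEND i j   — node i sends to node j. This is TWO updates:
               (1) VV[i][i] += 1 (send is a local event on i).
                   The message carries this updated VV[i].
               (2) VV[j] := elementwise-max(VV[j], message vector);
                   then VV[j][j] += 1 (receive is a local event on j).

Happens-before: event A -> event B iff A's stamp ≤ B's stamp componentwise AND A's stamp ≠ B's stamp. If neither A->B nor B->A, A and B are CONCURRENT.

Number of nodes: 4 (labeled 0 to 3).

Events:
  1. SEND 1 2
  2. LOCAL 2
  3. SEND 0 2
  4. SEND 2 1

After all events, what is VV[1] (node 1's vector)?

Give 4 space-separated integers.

Initial: VV[0]=[0, 0, 0, 0]
Initial: VV[1]=[0, 0, 0, 0]
Initial: VV[2]=[0, 0, 0, 0]
Initial: VV[3]=[0, 0, 0, 0]
Event 1: SEND 1->2: VV[1][1]++ -> VV[1]=[0, 1, 0, 0], msg_vec=[0, 1, 0, 0]; VV[2]=max(VV[2],msg_vec) then VV[2][2]++ -> VV[2]=[0, 1, 1, 0]
Event 2: LOCAL 2: VV[2][2]++ -> VV[2]=[0, 1, 2, 0]
Event 3: SEND 0->2: VV[0][0]++ -> VV[0]=[1, 0, 0, 0], msg_vec=[1, 0, 0, 0]; VV[2]=max(VV[2],msg_vec) then VV[2][2]++ -> VV[2]=[1, 1, 3, 0]
Event 4: SEND 2->1: VV[2][2]++ -> VV[2]=[1, 1, 4, 0], msg_vec=[1, 1, 4, 0]; VV[1]=max(VV[1],msg_vec) then VV[1][1]++ -> VV[1]=[1, 2, 4, 0]
Final vectors: VV[0]=[1, 0, 0, 0]; VV[1]=[1, 2, 4, 0]; VV[2]=[1, 1, 4, 0]; VV[3]=[0, 0, 0, 0]

Answer: 1 2 4 0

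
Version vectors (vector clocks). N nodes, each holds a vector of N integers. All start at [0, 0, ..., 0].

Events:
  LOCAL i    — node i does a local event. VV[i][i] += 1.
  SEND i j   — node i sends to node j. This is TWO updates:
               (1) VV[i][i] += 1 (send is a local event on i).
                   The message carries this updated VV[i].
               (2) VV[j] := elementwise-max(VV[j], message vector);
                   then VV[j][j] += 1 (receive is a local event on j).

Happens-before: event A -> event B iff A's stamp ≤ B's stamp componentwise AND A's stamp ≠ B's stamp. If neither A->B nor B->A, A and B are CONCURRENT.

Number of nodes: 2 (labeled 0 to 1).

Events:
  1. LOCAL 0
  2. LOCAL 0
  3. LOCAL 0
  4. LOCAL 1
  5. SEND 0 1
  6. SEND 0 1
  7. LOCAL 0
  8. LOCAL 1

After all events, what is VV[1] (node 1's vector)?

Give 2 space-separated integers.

Answer: 5 4

Derivation:
Initial: VV[0]=[0, 0]
Initial: VV[1]=[0, 0]
Event 1: LOCAL 0: VV[0][0]++ -> VV[0]=[1, 0]
Event 2: LOCAL 0: VV[0][0]++ -> VV[0]=[2, 0]
Event 3: LOCAL 0: VV[0][0]++ -> VV[0]=[3, 0]
Event 4: LOCAL 1: VV[1][1]++ -> VV[1]=[0, 1]
Event 5: SEND 0->1: VV[0][0]++ -> VV[0]=[4, 0], msg_vec=[4, 0]; VV[1]=max(VV[1],msg_vec) then VV[1][1]++ -> VV[1]=[4, 2]
Event 6: SEND 0->1: VV[0][0]++ -> VV[0]=[5, 0], msg_vec=[5, 0]; VV[1]=max(VV[1],msg_vec) then VV[1][1]++ -> VV[1]=[5, 3]
Event 7: LOCAL 0: VV[0][0]++ -> VV[0]=[6, 0]
Event 8: LOCAL 1: VV[1][1]++ -> VV[1]=[5, 4]
Final vectors: VV[0]=[6, 0]; VV[1]=[5, 4]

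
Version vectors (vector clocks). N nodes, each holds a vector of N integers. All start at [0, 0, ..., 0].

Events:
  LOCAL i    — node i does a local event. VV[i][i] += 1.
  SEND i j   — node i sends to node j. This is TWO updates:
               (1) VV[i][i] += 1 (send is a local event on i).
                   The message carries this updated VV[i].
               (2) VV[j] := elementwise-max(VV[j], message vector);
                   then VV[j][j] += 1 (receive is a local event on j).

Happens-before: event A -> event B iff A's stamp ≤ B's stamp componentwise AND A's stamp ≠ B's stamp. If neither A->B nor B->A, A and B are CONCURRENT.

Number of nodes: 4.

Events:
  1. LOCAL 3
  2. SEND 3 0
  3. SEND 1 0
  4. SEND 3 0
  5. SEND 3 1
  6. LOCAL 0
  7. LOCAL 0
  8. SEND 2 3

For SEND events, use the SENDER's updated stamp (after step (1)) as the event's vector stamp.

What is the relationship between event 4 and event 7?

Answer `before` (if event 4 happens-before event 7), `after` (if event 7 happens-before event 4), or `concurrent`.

Initial: VV[0]=[0, 0, 0, 0]
Initial: VV[1]=[0, 0, 0, 0]
Initial: VV[2]=[0, 0, 0, 0]
Initial: VV[3]=[0, 0, 0, 0]
Event 1: LOCAL 3: VV[3][3]++ -> VV[3]=[0, 0, 0, 1]
Event 2: SEND 3->0: VV[3][3]++ -> VV[3]=[0, 0, 0, 2], msg_vec=[0, 0, 0, 2]; VV[0]=max(VV[0],msg_vec) then VV[0][0]++ -> VV[0]=[1, 0, 0, 2]
Event 3: SEND 1->0: VV[1][1]++ -> VV[1]=[0, 1, 0, 0], msg_vec=[0, 1, 0, 0]; VV[0]=max(VV[0],msg_vec) then VV[0][0]++ -> VV[0]=[2, 1, 0, 2]
Event 4: SEND 3->0: VV[3][3]++ -> VV[3]=[0, 0, 0, 3], msg_vec=[0, 0, 0, 3]; VV[0]=max(VV[0],msg_vec) then VV[0][0]++ -> VV[0]=[3, 1, 0, 3]
Event 5: SEND 3->1: VV[3][3]++ -> VV[3]=[0, 0, 0, 4], msg_vec=[0, 0, 0, 4]; VV[1]=max(VV[1],msg_vec) then VV[1][1]++ -> VV[1]=[0, 2, 0, 4]
Event 6: LOCAL 0: VV[0][0]++ -> VV[0]=[4, 1, 0, 3]
Event 7: LOCAL 0: VV[0][0]++ -> VV[0]=[5, 1, 0, 3]
Event 8: SEND 2->3: VV[2][2]++ -> VV[2]=[0, 0, 1, 0], msg_vec=[0, 0, 1, 0]; VV[3]=max(VV[3],msg_vec) then VV[3][3]++ -> VV[3]=[0, 0, 1, 5]
Event 4 stamp: [0, 0, 0, 3]
Event 7 stamp: [5, 1, 0, 3]
[0, 0, 0, 3] <= [5, 1, 0, 3]? True
[5, 1, 0, 3] <= [0, 0, 0, 3]? False
Relation: before

Answer: before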